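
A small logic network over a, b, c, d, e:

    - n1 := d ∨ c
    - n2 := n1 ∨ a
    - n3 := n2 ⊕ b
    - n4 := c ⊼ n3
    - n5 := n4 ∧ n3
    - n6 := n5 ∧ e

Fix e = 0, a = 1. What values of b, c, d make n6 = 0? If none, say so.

Check with e = 0, a = 1 and b=1, c=1, d=1:
n1 = d ∨ c = 1 ∨ 1 = 1
n2 = n1 ∨ a = 1 ∨ 1 = 1
n3 = n2 ⊕ b = 1 ⊕ 1 = 0
n4 = c ⊼ n3 = 1 ⊼ 0 = 1
n5 = n4 ∧ n3 = 1 ∧ 0 = 0
n6 = n5 ∧ e = 0 ∧ 0 = 0
So n6 = 0.

b=1 c=1 d=1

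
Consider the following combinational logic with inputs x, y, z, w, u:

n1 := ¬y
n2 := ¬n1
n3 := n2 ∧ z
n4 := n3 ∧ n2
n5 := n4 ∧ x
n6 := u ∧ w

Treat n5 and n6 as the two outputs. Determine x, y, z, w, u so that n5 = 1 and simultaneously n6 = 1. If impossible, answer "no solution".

Check with x=1, y=1, z=1, w=1, u=1:
n1 = ¬y = ¬1 = 0
n2 = ¬n1 = ¬0 = 1
n3 = n2 ∧ z = 1 ∧ 1 = 1
n4 = n3 ∧ n2 = 1 ∧ 1 = 1
n5 = n4 ∧ x = 1 ∧ 1 = 1
n6 = u ∧ w = 1 ∧ 1 = 1
So n5 = 1 and n6 = 1.

x=1, y=1, z=1, w=1, u=1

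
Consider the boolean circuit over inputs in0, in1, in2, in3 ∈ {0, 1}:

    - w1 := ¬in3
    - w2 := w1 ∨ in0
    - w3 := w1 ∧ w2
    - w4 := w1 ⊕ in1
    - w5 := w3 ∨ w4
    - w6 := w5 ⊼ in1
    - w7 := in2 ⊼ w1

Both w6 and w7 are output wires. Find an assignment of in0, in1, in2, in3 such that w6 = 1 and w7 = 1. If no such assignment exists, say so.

Check with in0=1 in1=0 in2=0 in3=1:
w1 = ¬in3 = ¬1 = 0
w2 = w1 ∨ in0 = 0 ∨ 1 = 1
w3 = w1 ∧ w2 = 0 ∧ 1 = 0
w4 = w1 ⊕ in1 = 0 ⊕ 0 = 0
w5 = w3 ∨ w4 = 0 ∨ 0 = 0
w6 = w5 ⊼ in1 = 0 ⊼ 0 = 1
w7 = in2 ⊼ w1 = 0 ⊼ 0 = 1
So w6 = 1 and w7 = 1.

in0=1 in1=0 in2=0 in3=1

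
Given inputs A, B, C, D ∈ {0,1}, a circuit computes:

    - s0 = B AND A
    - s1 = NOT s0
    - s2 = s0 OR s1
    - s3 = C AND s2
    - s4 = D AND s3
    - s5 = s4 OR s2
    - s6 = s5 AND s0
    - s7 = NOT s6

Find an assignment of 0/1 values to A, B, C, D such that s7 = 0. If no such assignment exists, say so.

A=1 B=1 C=1 D=1

Check with A=1 B=1 C=1 D=1:
s0 = B AND A = 1 AND 1 = 1
s1 = NOT s0 = NOT 1 = 0
s2 = s0 OR s1 = 1 OR 0 = 1
s3 = C AND s2 = 1 AND 1 = 1
s4 = D AND s3 = 1 AND 1 = 1
s5 = s4 OR s2 = 1 OR 1 = 1
s6 = s5 AND s0 = 1 AND 1 = 1
s7 = NOT s6 = NOT 1 = 0
So s7 = 0 as required.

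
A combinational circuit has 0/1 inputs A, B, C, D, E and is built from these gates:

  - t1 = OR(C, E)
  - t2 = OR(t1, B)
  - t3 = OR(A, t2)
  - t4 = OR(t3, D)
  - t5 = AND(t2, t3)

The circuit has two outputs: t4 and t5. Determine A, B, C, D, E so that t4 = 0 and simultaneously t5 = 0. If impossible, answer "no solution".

Check with A=0 B=0 C=0 D=0 E=0:
t1 = OR(C, E) = OR(0, 0) = 0
t2 = OR(t1, B) = OR(0, 0) = 0
t3 = OR(A, t2) = OR(0, 0) = 0
t4 = OR(t3, D) = OR(0, 0) = 0
t5 = AND(t2, t3) = AND(0, 0) = 0
So t4 = 0 and t5 = 0.

A=0 B=0 C=0 D=0 E=0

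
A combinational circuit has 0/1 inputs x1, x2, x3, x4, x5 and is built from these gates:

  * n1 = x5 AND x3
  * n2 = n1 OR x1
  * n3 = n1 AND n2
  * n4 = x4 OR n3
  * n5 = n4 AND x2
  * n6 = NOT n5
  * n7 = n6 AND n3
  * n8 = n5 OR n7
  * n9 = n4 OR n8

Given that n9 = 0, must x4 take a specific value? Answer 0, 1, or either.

n9 = n4 OR n8 must be 0, so both n4 = 0 and n8 = 0.
Every assignment with n9 = 0 has x4 = 0; there are 12 such assignment(s).

0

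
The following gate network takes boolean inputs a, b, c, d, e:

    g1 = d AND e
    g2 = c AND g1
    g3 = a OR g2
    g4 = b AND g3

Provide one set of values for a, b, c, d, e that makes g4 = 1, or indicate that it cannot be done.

a=1, b=1, c=1, d=1, e=1

g4 = b AND g3 must be 1, so both b = 1 and g3 = 1.
g3 = a OR g2 must be 1, so at least one of a, g2 is 1.
Check with a=1, b=1, c=1, d=1, e=1:
g1 = d AND e = 1 AND 1 = 1
g2 = c AND g1 = 1 AND 1 = 1
g3 = a OR g2 = 1 OR 1 = 1
g4 = b AND g3 = 1 AND 1 = 1
So g4 = 1 as required.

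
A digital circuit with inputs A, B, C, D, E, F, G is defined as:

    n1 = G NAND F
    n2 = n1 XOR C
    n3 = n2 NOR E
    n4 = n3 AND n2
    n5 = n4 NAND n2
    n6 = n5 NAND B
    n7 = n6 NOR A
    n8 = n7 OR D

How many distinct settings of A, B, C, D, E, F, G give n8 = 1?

80

n8 = n7 OR D must be 1, so at least one of n7, D is 1.
Enumerating the 128 input combinations, 80 give n8 = 1 and 48 give n8 = 0.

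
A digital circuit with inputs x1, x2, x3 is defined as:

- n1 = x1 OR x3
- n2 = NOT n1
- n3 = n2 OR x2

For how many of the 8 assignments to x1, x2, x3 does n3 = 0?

3

n3 = n2 OR x2 must be 0, so both n2 = 0 and x2 = 0.
n2 = NOT n1 must be 0, so n1 = 1.
Enumerating the 8 input combinations, 3 give n3 = 0 and 5 give n3 = 1.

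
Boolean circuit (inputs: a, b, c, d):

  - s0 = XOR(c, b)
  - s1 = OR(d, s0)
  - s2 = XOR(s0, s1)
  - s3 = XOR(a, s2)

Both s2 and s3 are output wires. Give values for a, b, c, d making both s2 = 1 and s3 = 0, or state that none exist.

a=1 b=1 c=1 d=1

Check with a=1 b=1 c=1 d=1:
s0 = XOR(c, b) = XOR(1, 1) = 0
s1 = OR(d, s0) = OR(1, 0) = 1
s2 = XOR(s0, s1) = XOR(0, 1) = 1
s3 = XOR(a, s2) = XOR(1, 1) = 0
So s2 = 1 and s3 = 0.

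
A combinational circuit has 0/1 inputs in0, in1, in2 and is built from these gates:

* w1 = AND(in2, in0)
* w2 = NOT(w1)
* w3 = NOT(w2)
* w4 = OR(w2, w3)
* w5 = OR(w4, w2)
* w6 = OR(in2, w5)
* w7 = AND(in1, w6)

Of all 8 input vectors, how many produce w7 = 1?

4

w7 = AND(in1, w6) must be 1, so both in1 = 1 and w6 = 1.
Satisfying assignments:
  in0=0, in1=1, in2=0
  in0=0, in1=1, in2=1
  in0=1, in1=1, in2=0
  in0=1, in1=1, in2=1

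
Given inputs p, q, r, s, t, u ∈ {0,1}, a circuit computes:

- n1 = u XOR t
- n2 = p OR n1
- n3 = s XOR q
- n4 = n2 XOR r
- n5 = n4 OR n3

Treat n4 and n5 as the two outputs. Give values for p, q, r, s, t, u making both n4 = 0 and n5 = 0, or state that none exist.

p=0, q=1, r=1, s=1, t=0, u=1

Check with p=0, q=1, r=1, s=1, t=0, u=1:
n1 = u XOR t = 1 XOR 0 = 1
n2 = p OR n1 = 0 OR 1 = 1
n3 = s XOR q = 1 XOR 1 = 0
n4 = n2 XOR r = 1 XOR 1 = 0
n5 = n4 OR n3 = 0 OR 0 = 0
So n4 = 0 and n5 = 0.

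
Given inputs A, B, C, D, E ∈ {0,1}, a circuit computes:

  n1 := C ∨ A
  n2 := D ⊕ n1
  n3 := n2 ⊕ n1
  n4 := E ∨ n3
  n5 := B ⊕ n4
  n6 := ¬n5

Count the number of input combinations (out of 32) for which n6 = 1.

16

n6 = ¬n5 must be 1, so n5 = 0.
Enumerating the 32 input combinations, 16 give n6 = 1 and 16 give n6 = 0.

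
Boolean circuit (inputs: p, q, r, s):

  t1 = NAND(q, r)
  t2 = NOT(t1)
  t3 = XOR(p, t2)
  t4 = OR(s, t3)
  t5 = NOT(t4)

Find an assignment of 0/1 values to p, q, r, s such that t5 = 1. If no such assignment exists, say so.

p=0, q=0, r=1, s=0

t5 = NOT(t4) must be 1, so t4 = 0.
Check with p=0, q=0, r=1, s=0:
t1 = NAND(q, r) = NAND(0, 1) = 1
t2 = NOT(t1) = NOT 1 = 0
t3 = XOR(p, t2) = XOR(0, 0) = 0
t4 = OR(s, t3) = OR(0, 0) = 0
t5 = NOT(t4) = NOT 0 = 1
So t5 = 1 as required.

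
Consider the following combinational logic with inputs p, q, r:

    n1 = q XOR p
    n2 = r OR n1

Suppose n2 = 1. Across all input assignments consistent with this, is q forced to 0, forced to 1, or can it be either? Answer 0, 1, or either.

either

Both values of q occur among assignments with n2 = 1:
  q=0: p=0, q=0, r=1
  q=1: p=0, q=1, r=0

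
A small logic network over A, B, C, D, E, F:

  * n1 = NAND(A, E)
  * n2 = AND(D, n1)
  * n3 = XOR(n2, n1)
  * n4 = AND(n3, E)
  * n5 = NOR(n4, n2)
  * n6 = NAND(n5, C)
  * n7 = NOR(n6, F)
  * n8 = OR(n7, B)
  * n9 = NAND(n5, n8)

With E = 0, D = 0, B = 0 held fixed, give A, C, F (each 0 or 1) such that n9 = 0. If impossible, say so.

A=1, C=1, F=0

n9 = NAND(n5, n8) must be 0, so both n5 = 1 and n8 = 1.
n5 = NOR(n4, n2) must be 1, so both n4 = 0 and n2 = 0.
Check with E = 0, D = 0, B = 0 and A=1, C=1, F=0:
n1 = NAND(A, E) = NAND(1, 0) = 1
n2 = AND(D, n1) = AND(0, 1) = 0
n3 = XOR(n2, n1) = XOR(0, 1) = 1
n4 = AND(n3, E) = AND(1, 0) = 0
n5 = NOR(n4, n2) = NOR(0, 0) = 1
n6 = NAND(n5, C) = NAND(1, 1) = 0
n7 = NOR(n6, F) = NOR(0, 0) = 1
n8 = OR(n7, B) = OR(1, 0) = 1
n9 = NAND(n5, n8) = NAND(1, 1) = 0
So n9 = 0.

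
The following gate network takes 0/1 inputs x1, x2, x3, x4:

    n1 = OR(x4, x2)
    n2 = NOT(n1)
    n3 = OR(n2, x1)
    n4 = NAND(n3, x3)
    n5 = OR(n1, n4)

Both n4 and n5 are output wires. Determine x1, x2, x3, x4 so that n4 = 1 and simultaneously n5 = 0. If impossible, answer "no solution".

Across all 16 input combinations, none give both n4 = 1 and n5 = 0.

no solution exists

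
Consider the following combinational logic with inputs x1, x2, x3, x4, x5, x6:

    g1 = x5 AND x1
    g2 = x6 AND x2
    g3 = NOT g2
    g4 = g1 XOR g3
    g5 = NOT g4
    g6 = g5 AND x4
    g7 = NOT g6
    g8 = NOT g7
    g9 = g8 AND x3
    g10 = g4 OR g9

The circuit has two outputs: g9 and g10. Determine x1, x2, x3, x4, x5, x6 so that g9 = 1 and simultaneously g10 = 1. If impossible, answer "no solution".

Check with x1=1, x2=1, x3=1, x4=1, x5=0, x6=1:
g1 = x5 AND x1 = 0 AND 1 = 0
g2 = x6 AND x2 = 1 AND 1 = 1
g3 = NOT g2 = NOT 1 = 0
g4 = g1 XOR g3 = 0 XOR 0 = 0
g5 = NOT g4 = NOT 0 = 1
g6 = g5 AND x4 = 1 AND 1 = 1
g7 = NOT g6 = NOT 1 = 0
g8 = NOT g7 = NOT 0 = 1
g9 = g8 AND x3 = 1 AND 1 = 1
g10 = g4 OR g9 = 0 OR 1 = 1
So g9 = 1 and g10 = 1.

x1=1, x2=1, x3=1, x4=1, x5=0, x6=1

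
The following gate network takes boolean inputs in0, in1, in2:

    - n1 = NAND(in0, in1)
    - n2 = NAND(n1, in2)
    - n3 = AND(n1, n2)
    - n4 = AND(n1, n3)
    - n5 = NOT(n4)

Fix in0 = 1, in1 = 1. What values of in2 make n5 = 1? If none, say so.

Check with in0 = 1, in1 = 1 and in2=1:
n1 = NAND(in0, in1) = NAND(1, 1) = 0
n2 = NAND(n1, in2) = NAND(0, 1) = 1
n3 = AND(n1, n2) = AND(0, 1) = 0
n4 = AND(n1, n3) = AND(0, 0) = 0
n5 = NOT(n4) = NOT 0 = 1
So n5 = 1.

in2=1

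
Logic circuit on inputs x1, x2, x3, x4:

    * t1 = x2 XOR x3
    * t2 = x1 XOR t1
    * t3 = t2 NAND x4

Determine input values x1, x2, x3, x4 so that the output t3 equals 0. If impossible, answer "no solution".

x1=1 x2=0 x3=0 x4=1

Check with x1=1 x2=0 x3=0 x4=1:
t1 = x2 XOR x3 = 0 XOR 0 = 0
t2 = x1 XOR t1 = 1 XOR 0 = 1
t3 = t2 NAND x4 = 1 NAND 1 = 0
So t3 = 0 as required.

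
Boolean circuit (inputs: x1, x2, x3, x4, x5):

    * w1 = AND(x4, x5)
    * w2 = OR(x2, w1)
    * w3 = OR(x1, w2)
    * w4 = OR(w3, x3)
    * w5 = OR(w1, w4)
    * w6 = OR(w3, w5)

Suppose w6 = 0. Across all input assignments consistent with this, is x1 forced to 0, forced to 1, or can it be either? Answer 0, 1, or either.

0

w6 = OR(w3, w5) must be 0, so both w3 = 0 and w5 = 0.
w3 = OR(x1, w2) must be 0, so both x1 = 0 and w2 = 0.
w5 = OR(w1, w4) must be 0, so both w1 = 0 and w4 = 0.
Every assignment with w6 = 0 has x1 = 0; there are 3 such assignment(s).
  x1=0, x2=0, x3=0, x4=0, x5=0
  x1=0, x2=0, x3=0, x4=0, x5=1
  x1=0, x2=0, x3=0, x4=1, x5=0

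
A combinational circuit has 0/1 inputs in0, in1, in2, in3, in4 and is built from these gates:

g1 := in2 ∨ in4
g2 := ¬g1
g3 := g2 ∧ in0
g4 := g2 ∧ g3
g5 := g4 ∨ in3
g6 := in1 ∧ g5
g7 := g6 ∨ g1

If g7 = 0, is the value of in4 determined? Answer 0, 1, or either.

g7 = g6 ∨ g1 must be 0, so both g6 = 0 and g1 = 0.
g6 = in1 ∧ g5 must be 0, so at least one of in1, g5 is 0.
g1 = in2 ∨ in4 must be 0, so both in2 = 0 and in4 = 0.
Every assignment with g7 = 0 has in4 = 0; there are 5 such assignment(s).

0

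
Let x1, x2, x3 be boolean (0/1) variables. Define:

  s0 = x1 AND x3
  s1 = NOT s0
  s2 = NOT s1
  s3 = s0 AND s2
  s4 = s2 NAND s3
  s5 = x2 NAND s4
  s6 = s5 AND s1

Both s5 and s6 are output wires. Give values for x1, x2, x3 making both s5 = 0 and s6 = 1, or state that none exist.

Across all 8 input combinations, none give both s5 = 0 and s6 = 1.

no solution exists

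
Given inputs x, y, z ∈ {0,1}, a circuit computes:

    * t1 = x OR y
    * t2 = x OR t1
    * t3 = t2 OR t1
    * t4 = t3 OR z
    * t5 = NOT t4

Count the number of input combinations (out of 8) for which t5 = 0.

7

t5 = NOT t4 must be 0, so t4 = 1.
t4 = t3 OR z must be 1, so at least one of t3, z is 1.
Enumerating the 8 input combinations, 7 give t5 = 0 and 1 give t5 = 1.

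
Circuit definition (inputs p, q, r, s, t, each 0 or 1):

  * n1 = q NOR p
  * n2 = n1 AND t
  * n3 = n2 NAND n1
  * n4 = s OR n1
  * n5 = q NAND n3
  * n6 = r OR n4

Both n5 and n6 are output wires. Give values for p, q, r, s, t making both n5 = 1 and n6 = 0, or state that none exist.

Check with p=1 q=0 r=0 s=0 t=1:
n1 = q NOR p = 0 NOR 1 = 0
n2 = n1 AND t = 0 AND 1 = 0
n3 = n2 NAND n1 = 0 NAND 0 = 1
n4 = s OR n1 = 0 OR 0 = 0
n5 = q NAND n3 = 0 NAND 1 = 1
n6 = r OR n4 = 0 OR 0 = 0
So n5 = 1 and n6 = 0.

p=1 q=0 r=0 s=0 t=1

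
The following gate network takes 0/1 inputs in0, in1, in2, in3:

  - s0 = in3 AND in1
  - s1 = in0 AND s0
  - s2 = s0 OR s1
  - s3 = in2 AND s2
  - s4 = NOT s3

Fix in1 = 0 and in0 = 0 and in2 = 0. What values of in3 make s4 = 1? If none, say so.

s4 = NOT s3 must be 1, so s3 = 0.
s3 = in2 AND s2 must be 0, so at least one of in2, s2 is 0.
Check with in1 = 0 and in0 = 0 and in2 = 0 and in3=1:
s0 = in3 AND in1 = 1 AND 0 = 0
s1 = in0 AND s0 = 0 AND 0 = 0
s2 = s0 OR s1 = 0 OR 0 = 0
s3 = in2 AND s2 = 0 AND 0 = 0
s4 = NOT s3 = NOT 0 = 1
So s4 = 1.

in3=1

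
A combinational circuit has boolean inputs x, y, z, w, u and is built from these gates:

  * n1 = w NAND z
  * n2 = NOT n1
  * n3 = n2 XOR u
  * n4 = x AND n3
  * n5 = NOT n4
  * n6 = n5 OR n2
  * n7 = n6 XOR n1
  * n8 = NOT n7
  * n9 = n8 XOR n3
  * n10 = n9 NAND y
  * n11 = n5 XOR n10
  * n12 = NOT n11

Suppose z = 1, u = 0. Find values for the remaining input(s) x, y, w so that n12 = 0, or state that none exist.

n12 = NOT n11 must be 0, so n11 = 1.
n11 = n5 XOR n10 must be 1, so n5 and n10 differ.
Check with z = 1, u = 0 and x=0, y=1, w=0:
n1 = w NAND z = 0 NAND 1 = 1
n2 = NOT n1 = NOT 1 = 0
n3 = n2 XOR u = 0 XOR 0 = 0
n4 = x AND n3 = 0 AND 0 = 0
n5 = NOT n4 = NOT 0 = 1
n6 = n5 OR n2 = 1 OR 0 = 1
n7 = n6 XOR n1 = 1 XOR 1 = 0
n8 = NOT n7 = NOT 0 = 1
n9 = n8 XOR n3 = 1 XOR 0 = 1
n10 = n9 NAND y = 1 NAND 1 = 0
n11 = n5 XOR n10 = 1 XOR 0 = 1
n12 = NOT n11 = NOT 1 = 0
So n12 = 0.

x=0 y=1 w=0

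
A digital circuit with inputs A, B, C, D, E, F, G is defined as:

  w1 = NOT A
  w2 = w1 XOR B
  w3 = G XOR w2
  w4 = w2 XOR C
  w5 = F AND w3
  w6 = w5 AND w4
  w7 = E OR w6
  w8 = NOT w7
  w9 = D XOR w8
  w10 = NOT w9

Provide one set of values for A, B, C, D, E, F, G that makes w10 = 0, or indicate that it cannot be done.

A=1, B=0, C=0, D=1, E=1, F=0, G=0

w10 = NOT w9 must be 0, so w9 = 1.
w9 = D XOR w8 must be 1, so D and w8 differ.
Check with A=1, B=0, C=0, D=1, E=1, F=0, G=0:
w1 = NOT A = NOT 1 = 0
w2 = w1 XOR B = 0 XOR 0 = 0
w3 = G XOR w2 = 0 XOR 0 = 0
w4 = w2 XOR C = 0 XOR 0 = 0
w5 = F AND w3 = 0 AND 0 = 0
w6 = w5 AND w4 = 0 AND 0 = 0
w7 = E OR w6 = 1 OR 0 = 1
w8 = NOT w7 = NOT 1 = 0
w9 = D XOR w8 = 1 XOR 0 = 1
w10 = NOT w9 = NOT 1 = 0
So w10 = 0 as required.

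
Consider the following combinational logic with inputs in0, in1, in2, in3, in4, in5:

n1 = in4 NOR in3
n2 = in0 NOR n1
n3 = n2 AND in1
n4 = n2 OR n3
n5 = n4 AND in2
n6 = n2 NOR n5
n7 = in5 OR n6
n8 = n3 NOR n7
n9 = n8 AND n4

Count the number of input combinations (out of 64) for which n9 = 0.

n9 = n8 AND n4 must be 0, so at least one of n8, n4 is 0.
Enumerating the 64 input combinations, 58 give n9 = 0 and 6 give n9 = 1.

58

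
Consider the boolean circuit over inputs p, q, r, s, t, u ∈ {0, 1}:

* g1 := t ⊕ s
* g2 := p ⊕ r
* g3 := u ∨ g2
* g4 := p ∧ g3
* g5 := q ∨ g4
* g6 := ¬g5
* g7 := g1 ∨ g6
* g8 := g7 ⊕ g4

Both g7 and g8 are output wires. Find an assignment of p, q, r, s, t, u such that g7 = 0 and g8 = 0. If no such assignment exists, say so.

p=1 q=1 r=1 s=1 t=1 u=0

Check with p=1 q=1 r=1 s=1 t=1 u=0:
g1 = t ⊕ s = 1 ⊕ 1 = 0
g2 = p ⊕ r = 1 ⊕ 1 = 0
g3 = u ∨ g2 = 0 ∨ 0 = 0
g4 = p ∧ g3 = 1 ∧ 0 = 0
g5 = q ∨ g4 = 1 ∨ 0 = 1
g6 = ¬g5 = ¬1 = 0
g7 = g1 ∨ g6 = 0 ∨ 0 = 0
g8 = g7 ⊕ g4 = 0 ⊕ 0 = 0
So g7 = 0 and g8 = 0.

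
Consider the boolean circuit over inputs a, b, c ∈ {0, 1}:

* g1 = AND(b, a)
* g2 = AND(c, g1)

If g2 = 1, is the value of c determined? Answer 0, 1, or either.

g2 = AND(c, g1) must be 1, so both c = 1 and g1 = 1.
g1 = AND(b, a) must be 1, so both b = 1 and a = 1.
Every assignment with g2 = 1 has c = 1; there are 1 such assignment(s).
  a=1, b=1, c=1

1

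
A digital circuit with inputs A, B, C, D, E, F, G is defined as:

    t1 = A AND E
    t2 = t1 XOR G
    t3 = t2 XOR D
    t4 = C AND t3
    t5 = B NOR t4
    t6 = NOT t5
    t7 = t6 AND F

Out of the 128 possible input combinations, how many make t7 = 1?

t7 = t6 AND F must be 1, so both t6 = 1 and F = 1.
t6 = NOT t5 must be 1, so t5 = 0.
Enumerating the 128 input combinations, 40 give t7 = 1 and 88 give t7 = 0.

40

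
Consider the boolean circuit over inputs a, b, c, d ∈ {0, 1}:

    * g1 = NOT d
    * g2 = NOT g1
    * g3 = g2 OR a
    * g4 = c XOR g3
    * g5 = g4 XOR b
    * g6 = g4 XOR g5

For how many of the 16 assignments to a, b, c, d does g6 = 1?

8

g6 = g4 XOR g5 must be 1, so g4 and g5 differ.
Enumerating the 16 input combinations, 8 give g6 = 1 and 8 give g6 = 0.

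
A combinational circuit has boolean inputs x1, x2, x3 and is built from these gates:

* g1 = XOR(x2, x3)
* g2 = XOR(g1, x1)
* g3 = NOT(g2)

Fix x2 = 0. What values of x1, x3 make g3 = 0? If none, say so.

x1=1, x3=0

Check with x2 = 0 and x1=1, x3=0:
g1 = XOR(x2, x3) = XOR(0, 0) = 0
g2 = XOR(g1, x1) = XOR(0, 1) = 1
g3 = NOT(g2) = NOT 1 = 0
So g3 = 0.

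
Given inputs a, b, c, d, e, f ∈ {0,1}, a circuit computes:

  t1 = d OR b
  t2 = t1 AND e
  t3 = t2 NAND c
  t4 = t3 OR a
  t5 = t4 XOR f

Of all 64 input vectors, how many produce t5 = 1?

t5 = t4 XOR f must be 1, so t4 and f differ.
Enumerating the 64 input combinations, 32 give t5 = 1 and 32 give t5 = 0.

32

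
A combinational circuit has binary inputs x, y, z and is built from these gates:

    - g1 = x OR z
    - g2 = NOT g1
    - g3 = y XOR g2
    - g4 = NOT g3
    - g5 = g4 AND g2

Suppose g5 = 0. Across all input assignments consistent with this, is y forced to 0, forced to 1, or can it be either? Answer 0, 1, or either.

Both values of y occur among assignments with g5 = 0:
  y=0: x=0, y=0, z=0
  y=1: x=0, y=1, z=1

either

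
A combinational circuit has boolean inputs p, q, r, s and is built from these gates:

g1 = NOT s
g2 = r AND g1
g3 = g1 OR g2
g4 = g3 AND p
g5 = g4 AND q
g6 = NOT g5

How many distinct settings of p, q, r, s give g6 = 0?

g6 = NOT g5 must be 0, so g5 = 1.
Enumerating the 16 input combinations, 2 give g6 = 0 and 14 give g6 = 1.

2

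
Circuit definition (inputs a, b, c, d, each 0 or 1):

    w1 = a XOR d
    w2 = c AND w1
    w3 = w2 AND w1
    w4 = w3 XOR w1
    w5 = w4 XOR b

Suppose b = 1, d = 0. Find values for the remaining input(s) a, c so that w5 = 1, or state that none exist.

a=0, c=1

w5 = w4 XOR b must be 1, so w4 and b differ.
Check with b = 1, d = 0 and a=0, c=1:
w1 = a XOR d = 0 XOR 0 = 0
w2 = c AND w1 = 1 AND 0 = 0
w3 = w2 AND w1 = 0 AND 0 = 0
w4 = w3 XOR w1 = 0 XOR 0 = 0
w5 = w4 XOR b = 0 XOR 1 = 1
So w5 = 1.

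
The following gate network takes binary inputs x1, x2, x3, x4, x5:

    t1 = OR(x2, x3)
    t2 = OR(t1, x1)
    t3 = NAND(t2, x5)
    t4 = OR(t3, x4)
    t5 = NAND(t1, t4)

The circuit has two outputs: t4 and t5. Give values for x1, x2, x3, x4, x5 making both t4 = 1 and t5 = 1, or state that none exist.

x1=0, x2=0, x3=0, x4=1, x5=1

Check with x1=0, x2=0, x3=0, x4=1, x5=1:
t1 = OR(x2, x3) = OR(0, 0) = 0
t2 = OR(t1, x1) = OR(0, 0) = 0
t3 = NAND(t2, x5) = NAND(0, 1) = 1
t4 = OR(t3, x4) = OR(1, 1) = 1
t5 = NAND(t1, t4) = NAND(0, 1) = 1
So t4 = 1 and t5 = 1.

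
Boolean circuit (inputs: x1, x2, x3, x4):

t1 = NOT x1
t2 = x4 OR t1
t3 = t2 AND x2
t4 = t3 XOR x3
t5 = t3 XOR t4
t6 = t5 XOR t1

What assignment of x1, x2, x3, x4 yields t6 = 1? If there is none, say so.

t6 = t5 XOR t1 must be 1, so t5 and t1 differ.
Check with x1=1, x2=0, x3=1, x4=0:
t1 = NOT x1 = NOT 1 = 0
t2 = x4 OR t1 = 0 OR 0 = 0
t3 = t2 AND x2 = 0 AND 0 = 0
t4 = t3 XOR x3 = 0 XOR 1 = 1
t5 = t3 XOR t4 = 0 XOR 1 = 1
t6 = t5 XOR t1 = 1 XOR 0 = 1
So t6 = 1 as required.

x1=1, x2=0, x3=1, x4=0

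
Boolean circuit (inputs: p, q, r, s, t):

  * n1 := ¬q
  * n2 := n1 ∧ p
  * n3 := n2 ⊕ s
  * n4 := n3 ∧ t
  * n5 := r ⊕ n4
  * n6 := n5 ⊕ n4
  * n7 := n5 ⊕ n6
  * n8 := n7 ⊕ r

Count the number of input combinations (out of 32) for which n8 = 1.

n8 = n7 ⊕ r must be 1, so n7 and r differ.
Enumerating the 32 input combinations, 16 give n8 = 1 and 16 give n8 = 0.

16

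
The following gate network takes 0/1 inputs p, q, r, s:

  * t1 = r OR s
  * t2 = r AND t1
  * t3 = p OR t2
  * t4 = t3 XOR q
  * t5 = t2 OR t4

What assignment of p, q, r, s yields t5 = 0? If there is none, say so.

t5 = t2 OR t4 must be 0, so both t2 = 0 and t4 = 0.
Check with p=1, q=1, r=0, s=0:
t1 = r OR s = 0 OR 0 = 0
t2 = r AND t1 = 0 AND 0 = 0
t3 = p OR t2 = 1 OR 0 = 1
t4 = t3 XOR q = 1 XOR 1 = 0
t5 = t2 OR t4 = 0 OR 0 = 0
So t5 = 0 as required.

p=1, q=1, r=0, s=0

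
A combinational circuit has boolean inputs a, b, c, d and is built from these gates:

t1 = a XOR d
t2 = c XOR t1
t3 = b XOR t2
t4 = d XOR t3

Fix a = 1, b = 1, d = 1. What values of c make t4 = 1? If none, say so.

c=1

t4 = d XOR t3 must be 1, so d and t3 differ.
Check with a = 1, b = 1, d = 1 and c=1:
t1 = a XOR d = 1 XOR 1 = 0
t2 = c XOR t1 = 1 XOR 0 = 1
t3 = b XOR t2 = 1 XOR 1 = 0
t4 = d XOR t3 = 1 XOR 0 = 1
So t4 = 1.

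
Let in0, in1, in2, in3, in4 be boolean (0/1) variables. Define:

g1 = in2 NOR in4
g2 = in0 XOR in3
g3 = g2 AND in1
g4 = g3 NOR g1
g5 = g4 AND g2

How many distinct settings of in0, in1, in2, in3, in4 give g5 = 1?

6

g5 = g4 AND g2 must be 1, so both g4 = 1 and g2 = 1.
Satisfying assignments:
  in0=0, in1=0, in2=0, in3=1, in4=1
  in0=0, in1=0, in2=1, in3=1, in4=0
  in0=0, in1=0, in2=1, in3=1, in4=1
  in0=1, in1=0, in2=0, in3=0, in4=1
  in0=1, in1=0, in2=1, in3=0, in4=0
  in0=1, in1=0, in2=1, in3=0, in4=1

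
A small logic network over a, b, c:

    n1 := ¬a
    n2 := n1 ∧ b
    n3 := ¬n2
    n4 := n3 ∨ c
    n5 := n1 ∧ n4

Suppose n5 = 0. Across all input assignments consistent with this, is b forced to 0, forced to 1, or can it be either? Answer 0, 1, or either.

either

Both values of b occur among assignments with n5 = 0:
  b=0: a=1, b=0, c=0
  b=1: a=0, b=1, c=0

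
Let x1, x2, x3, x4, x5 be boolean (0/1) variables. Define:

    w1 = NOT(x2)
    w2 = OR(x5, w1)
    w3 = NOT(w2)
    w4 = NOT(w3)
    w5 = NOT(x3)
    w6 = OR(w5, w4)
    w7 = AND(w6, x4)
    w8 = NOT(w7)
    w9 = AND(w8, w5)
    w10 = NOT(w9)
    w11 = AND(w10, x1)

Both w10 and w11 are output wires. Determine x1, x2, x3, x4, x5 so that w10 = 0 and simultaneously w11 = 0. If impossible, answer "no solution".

Check with x1=1, x2=1, x3=0, x4=0, x5=0:
w1 = NOT(x2) = NOT 1 = 0
w2 = OR(x5, w1) = OR(0, 0) = 0
w3 = NOT(w2) = NOT 0 = 1
w4 = NOT(w3) = NOT 1 = 0
w5 = NOT(x3) = NOT 0 = 1
w6 = OR(w5, w4) = OR(1, 0) = 1
w7 = AND(w6, x4) = AND(1, 0) = 0
w8 = NOT(w7) = NOT 0 = 1
w9 = AND(w8, w5) = AND(1, 1) = 1
w10 = NOT(w9) = NOT 1 = 0
w11 = AND(w10, x1) = AND(0, 1) = 0
So w10 = 0 and w11 = 0.

x1=1, x2=1, x3=0, x4=0, x5=0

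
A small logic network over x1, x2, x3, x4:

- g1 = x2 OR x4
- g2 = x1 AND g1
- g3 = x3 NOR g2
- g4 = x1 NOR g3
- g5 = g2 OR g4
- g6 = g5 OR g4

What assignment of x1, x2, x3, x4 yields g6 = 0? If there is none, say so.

Check with x1=0 x2=0 x3=0 x4=1:
g1 = x2 OR x4 = 0 OR 1 = 1
g2 = x1 AND g1 = 0 AND 1 = 0
g3 = x3 NOR g2 = 0 NOR 0 = 1
g4 = x1 NOR g3 = 0 NOR 1 = 0
g5 = g2 OR g4 = 0 OR 0 = 0
g6 = g5 OR g4 = 0 OR 0 = 0
So g6 = 0 as required.

x1=0 x2=0 x3=0 x4=1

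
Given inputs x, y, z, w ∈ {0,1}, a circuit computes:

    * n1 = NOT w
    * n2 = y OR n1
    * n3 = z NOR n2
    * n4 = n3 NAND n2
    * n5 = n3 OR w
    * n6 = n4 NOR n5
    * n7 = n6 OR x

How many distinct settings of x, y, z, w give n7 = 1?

n7 = n6 OR x must be 1, so at least one of n6, x is 1.
Enumerating the 16 input combinations, 8 give n7 = 1 and 8 give n7 = 0.

8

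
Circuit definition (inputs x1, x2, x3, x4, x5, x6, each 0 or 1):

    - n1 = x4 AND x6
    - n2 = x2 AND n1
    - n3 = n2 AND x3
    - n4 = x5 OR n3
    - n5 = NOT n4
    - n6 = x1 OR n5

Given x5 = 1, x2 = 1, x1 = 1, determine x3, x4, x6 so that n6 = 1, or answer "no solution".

x3=0 x4=0 x6=0

Check with x5 = 1, x2 = 1, x1 = 1 and x3=0, x4=0, x6=0:
n1 = x4 AND x6 = 0 AND 0 = 0
n2 = x2 AND n1 = 1 AND 0 = 0
n3 = n2 AND x3 = 0 AND 0 = 0
n4 = x5 OR n3 = 1 OR 0 = 1
n5 = NOT n4 = NOT 1 = 0
n6 = x1 OR n5 = 1 OR 0 = 1
So n6 = 1.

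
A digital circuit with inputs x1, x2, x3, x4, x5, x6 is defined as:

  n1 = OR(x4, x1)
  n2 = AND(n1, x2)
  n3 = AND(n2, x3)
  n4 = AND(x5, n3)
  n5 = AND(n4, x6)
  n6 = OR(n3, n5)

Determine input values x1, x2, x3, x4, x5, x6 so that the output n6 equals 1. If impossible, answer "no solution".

x1=1, x2=1, x3=1, x4=0, x5=0, x6=1

n6 = OR(n3, n5) must be 1, so at least one of n3, n5 is 1.
Check with x1=1, x2=1, x3=1, x4=0, x5=0, x6=1:
n1 = OR(x4, x1) = OR(0, 1) = 1
n2 = AND(n1, x2) = AND(1, 1) = 1
n3 = AND(n2, x3) = AND(1, 1) = 1
n4 = AND(x5, n3) = AND(0, 1) = 0
n5 = AND(n4, x6) = AND(0, 1) = 0
n6 = OR(n3, n5) = OR(1, 0) = 1
So n6 = 1 as required.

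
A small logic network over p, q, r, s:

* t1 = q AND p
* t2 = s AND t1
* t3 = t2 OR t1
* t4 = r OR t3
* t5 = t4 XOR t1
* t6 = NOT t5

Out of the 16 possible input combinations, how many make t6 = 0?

6

t6 = NOT t5 must be 0, so t5 = 1.
Satisfying assignments:
  p=0, q=0, r=1, s=0
  p=0, q=0, r=1, s=1
  p=0, q=1, r=1, s=0
  p=0, q=1, r=1, s=1
  p=1, q=0, r=1, s=0
  p=1, q=0, r=1, s=1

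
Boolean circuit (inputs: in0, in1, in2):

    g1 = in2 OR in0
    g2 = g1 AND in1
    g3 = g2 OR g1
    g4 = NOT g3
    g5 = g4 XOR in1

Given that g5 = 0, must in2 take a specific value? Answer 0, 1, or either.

either

Both values of in2 occur among assignments with g5 = 0:
  in2=0: in0=0, in1=1, in2=0
  in2=1: in0=0, in1=0, in2=1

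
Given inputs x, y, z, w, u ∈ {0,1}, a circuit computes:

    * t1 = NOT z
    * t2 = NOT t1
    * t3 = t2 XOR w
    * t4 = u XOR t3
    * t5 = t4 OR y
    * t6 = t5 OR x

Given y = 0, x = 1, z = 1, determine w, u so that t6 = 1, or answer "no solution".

t6 = t5 OR x must be 1, so at least one of t5, x is 1.
Check with y = 0, x = 1, z = 1 and w=0, u=0:
t1 = NOT z = NOT 1 = 0
t2 = NOT t1 = NOT 0 = 1
t3 = t2 XOR w = 1 XOR 0 = 1
t4 = u XOR t3 = 0 XOR 1 = 1
t5 = t4 OR y = 1 OR 0 = 1
t6 = t5 OR x = 1 OR 1 = 1
So t6 = 1.

w=0 u=0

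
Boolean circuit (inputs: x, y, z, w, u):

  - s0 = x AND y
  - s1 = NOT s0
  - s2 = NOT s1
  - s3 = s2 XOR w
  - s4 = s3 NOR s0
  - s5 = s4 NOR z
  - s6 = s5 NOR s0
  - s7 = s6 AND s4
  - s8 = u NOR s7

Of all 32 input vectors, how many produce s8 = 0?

22

s8 = u NOR s7 must be 0, so at least one of u, s7 is 1.
Enumerating the 32 input combinations, 22 give s8 = 0 and 10 give s8 = 1.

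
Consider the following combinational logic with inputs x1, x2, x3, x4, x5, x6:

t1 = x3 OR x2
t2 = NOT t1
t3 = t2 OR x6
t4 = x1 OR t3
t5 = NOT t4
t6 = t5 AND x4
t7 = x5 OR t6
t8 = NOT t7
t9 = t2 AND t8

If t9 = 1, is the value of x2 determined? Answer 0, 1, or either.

t9 = t2 AND t8 must be 1, so both t2 = 1 and t8 = 1.
Every assignment with t9 = 1 has x2 = 0; there are 8 such assignment(s).

0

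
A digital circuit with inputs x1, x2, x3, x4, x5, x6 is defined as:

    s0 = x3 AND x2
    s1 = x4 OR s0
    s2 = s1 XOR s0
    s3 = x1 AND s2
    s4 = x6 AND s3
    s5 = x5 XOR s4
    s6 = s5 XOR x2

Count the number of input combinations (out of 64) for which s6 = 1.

s6 = s5 XOR x2 must be 1, so s5 and x2 differ.
Enumerating the 64 input combinations, 32 give s6 = 1 and 32 give s6 = 0.

32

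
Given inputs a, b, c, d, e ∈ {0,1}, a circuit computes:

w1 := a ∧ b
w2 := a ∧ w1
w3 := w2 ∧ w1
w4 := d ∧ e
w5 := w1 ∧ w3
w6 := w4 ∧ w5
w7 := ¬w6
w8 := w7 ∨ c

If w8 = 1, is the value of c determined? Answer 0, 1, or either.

either

Both values of c occur among assignments with w8 = 1:
  c=0: a=0, b=0, c=0, d=0, e=0
  c=1: a=0, b=0, c=1, d=0, e=0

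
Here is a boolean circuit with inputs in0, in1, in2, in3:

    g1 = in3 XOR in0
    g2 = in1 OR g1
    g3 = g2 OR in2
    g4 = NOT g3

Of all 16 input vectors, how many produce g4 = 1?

g4 = NOT g3 must be 1, so g3 = 0.
g3 = g2 OR in2 must be 0, so both g2 = 0 and in2 = 0.
Satisfying assignments:
  in0=0, in1=0, in2=0, in3=0
  in0=1, in1=0, in2=0, in3=1

2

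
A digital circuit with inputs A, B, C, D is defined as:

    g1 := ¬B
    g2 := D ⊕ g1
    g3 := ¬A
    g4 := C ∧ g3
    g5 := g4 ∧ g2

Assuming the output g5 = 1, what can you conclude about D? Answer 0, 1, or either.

either

Both values of D occur among assignments with g5 = 1:
  D=0: A=0, B=0, C=1, D=0
  D=1: A=0, B=1, C=1, D=1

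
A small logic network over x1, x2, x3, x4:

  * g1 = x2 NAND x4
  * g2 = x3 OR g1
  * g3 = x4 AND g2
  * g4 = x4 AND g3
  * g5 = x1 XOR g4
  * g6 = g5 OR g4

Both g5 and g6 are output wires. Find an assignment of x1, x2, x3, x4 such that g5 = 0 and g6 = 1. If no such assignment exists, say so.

Check with x1=1, x2=0, x3=1, x4=1:
g1 = x2 NAND x4 = 0 NAND 1 = 1
g2 = x3 OR g1 = 1 OR 1 = 1
g3 = x4 AND g2 = 1 AND 1 = 1
g4 = x4 AND g3 = 1 AND 1 = 1
g5 = x1 XOR g4 = 1 XOR 1 = 0
g6 = g5 OR g4 = 0 OR 1 = 1
So g5 = 0 and g6 = 1.

x1=1, x2=0, x3=1, x4=1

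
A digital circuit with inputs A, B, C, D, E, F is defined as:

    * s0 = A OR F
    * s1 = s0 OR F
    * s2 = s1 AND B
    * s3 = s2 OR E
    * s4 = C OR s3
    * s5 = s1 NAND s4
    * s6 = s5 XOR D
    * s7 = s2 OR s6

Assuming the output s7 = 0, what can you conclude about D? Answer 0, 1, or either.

either

Both values of D occur among assignments with s7 = 0:
  D=0: A=0, B=0, C=0, D=0, E=1, F=1
  D=1: A=0, B=0, C=0, D=1, E=0, F=0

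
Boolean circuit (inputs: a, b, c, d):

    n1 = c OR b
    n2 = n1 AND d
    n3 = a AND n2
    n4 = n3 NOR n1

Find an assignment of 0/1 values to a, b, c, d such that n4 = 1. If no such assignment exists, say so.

a=1, b=0, c=0, d=0

n4 = n3 NOR n1 must be 1, so both n3 = 0 and n1 = 0.
n3 = a AND n2 must be 0, so at least one of a, n2 is 0.
n1 = c OR b must be 0, so both c = 0 and b = 0.
Check with a=1, b=0, c=0, d=0:
n1 = c OR b = 0 OR 0 = 0
n2 = n1 AND d = 0 AND 0 = 0
n3 = a AND n2 = 1 AND 0 = 0
n4 = n3 NOR n1 = 0 NOR 0 = 1
So n4 = 1 as required.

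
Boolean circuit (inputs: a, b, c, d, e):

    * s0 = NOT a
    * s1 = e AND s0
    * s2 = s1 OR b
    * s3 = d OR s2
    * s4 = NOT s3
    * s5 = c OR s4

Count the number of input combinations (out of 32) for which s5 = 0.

13

s5 = c OR s4 must be 0, so both c = 0 and s4 = 0.
s4 = NOT s3 must be 0, so s3 = 1.
Enumerating the 32 input combinations, 13 give s5 = 0 and 19 give s5 = 1.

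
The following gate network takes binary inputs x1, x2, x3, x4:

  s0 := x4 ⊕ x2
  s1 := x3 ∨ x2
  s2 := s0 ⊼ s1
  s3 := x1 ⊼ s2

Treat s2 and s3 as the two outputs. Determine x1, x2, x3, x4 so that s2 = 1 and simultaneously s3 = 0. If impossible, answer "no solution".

x1=1, x2=0, x3=0, x4=1

Check with x1=1, x2=0, x3=0, x4=1:
s0 = x4 ⊕ x2 = 1 ⊕ 0 = 1
s1 = x3 ∨ x2 = 0 ∨ 0 = 0
s2 = s0 ⊼ s1 = 1 ⊼ 0 = 1
s3 = x1 ⊼ s2 = 1 ⊼ 1 = 0
So s2 = 1 and s3 = 0.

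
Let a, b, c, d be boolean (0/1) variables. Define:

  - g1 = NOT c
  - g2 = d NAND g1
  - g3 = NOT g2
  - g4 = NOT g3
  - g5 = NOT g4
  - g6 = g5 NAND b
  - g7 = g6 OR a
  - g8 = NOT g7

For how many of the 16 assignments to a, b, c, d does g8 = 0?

15

g8 = NOT g7 must be 0, so g7 = 1.
g7 = g6 OR a must be 1, so at least one of g6, a is 1.
Enumerating the 16 input combinations, 15 give g8 = 0 and 1 give g8 = 1.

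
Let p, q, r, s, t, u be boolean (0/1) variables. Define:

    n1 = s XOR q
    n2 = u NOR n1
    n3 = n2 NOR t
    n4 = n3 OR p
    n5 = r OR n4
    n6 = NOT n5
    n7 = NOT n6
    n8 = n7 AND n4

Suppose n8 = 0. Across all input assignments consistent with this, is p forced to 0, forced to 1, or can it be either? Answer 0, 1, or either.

0

n8 = n7 AND n4 must be 0, so at least one of n7, n4 is 0.
Every assignment with n8 = 0 has p = 0; there are 20 such assignment(s).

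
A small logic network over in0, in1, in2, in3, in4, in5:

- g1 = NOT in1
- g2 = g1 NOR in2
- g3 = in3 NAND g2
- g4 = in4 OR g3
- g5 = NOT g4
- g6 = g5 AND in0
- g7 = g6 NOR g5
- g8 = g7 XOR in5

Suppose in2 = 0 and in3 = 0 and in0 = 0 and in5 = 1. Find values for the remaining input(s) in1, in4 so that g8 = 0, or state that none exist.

in1=0 in4=0

g8 = g7 XOR in5 must be 0, so g7 and in5 are equal.
Check with in2 = 0 and in3 = 0 and in0 = 0 and in5 = 1 and in1=0, in4=0:
g1 = NOT in1 = NOT 0 = 1
g2 = g1 NOR in2 = 1 NOR 0 = 0
g3 = in3 NAND g2 = 0 NAND 0 = 1
g4 = in4 OR g3 = 0 OR 1 = 1
g5 = NOT g4 = NOT 1 = 0
g6 = g5 AND in0 = 0 AND 0 = 0
g7 = g6 NOR g5 = 0 NOR 0 = 1
g8 = g7 XOR in5 = 1 XOR 1 = 0
So g8 = 0.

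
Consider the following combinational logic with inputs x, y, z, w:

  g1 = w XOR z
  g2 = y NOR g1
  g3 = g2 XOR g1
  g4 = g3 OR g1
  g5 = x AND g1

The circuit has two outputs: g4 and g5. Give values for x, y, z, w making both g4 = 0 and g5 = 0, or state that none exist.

Check with x=1, y=1, z=0, w=0:
g1 = w XOR z = 0 XOR 0 = 0
g2 = y NOR g1 = 1 NOR 0 = 0
g3 = g2 XOR g1 = 0 XOR 0 = 0
g4 = g3 OR g1 = 0 OR 0 = 0
g5 = x AND g1 = 1 AND 0 = 0
So g4 = 0 and g5 = 0.

x=1, y=1, z=0, w=0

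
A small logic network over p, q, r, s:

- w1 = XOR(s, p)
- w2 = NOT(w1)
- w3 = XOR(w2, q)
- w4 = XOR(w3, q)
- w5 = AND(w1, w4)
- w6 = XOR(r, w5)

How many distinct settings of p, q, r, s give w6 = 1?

w6 = XOR(r, w5) must be 1, so r and w5 differ.
Enumerating the 16 input combinations, 8 give w6 = 1 and 8 give w6 = 0.

8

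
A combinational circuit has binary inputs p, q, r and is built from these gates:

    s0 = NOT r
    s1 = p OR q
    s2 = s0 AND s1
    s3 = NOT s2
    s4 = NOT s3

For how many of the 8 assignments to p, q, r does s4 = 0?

s4 = NOT s3 must be 0, so s3 = 1.
s3 = NOT s2 must be 1, so s2 = 0.
s2 = s0 AND s1 must be 0, so at least one of s0, s1 is 0.
Enumerating the 8 input combinations, 5 give s4 = 0 and 3 give s4 = 1.

5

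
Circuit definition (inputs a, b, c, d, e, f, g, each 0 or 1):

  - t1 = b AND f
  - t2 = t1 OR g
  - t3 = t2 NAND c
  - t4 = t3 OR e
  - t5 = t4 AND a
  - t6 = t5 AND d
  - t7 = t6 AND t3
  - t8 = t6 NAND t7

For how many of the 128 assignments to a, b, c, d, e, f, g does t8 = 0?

t8 = t6 NAND t7 must be 0, so both t6 = 1 and t7 = 1.
t6 = t5 AND d must be 1, so both t5 = 1 and d = 1.
t7 = t6 AND t3 must be 1, so both t6 = 1 and t3 = 1.
Enumerating the 128 input combinations, 22 give t8 = 0 and 106 give t8 = 1.

22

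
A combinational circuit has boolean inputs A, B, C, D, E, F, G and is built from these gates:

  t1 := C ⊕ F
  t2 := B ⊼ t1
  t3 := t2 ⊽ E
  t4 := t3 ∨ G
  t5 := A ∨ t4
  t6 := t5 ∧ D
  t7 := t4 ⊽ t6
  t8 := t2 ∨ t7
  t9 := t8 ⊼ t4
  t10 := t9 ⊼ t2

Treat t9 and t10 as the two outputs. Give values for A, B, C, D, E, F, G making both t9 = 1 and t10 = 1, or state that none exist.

A=0 B=1 C=1 D=0 E=0 F=0 G=1

Check with A=0 B=1 C=1 D=0 E=0 F=0 G=1:
t1 = C ⊕ F = 1 ⊕ 0 = 1
t2 = B ⊼ t1 = 1 ⊼ 1 = 0
t3 = t2 ⊽ E = 0 ⊽ 0 = 1
t4 = t3 ∨ G = 1 ∨ 1 = 1
t5 = A ∨ t4 = 0 ∨ 1 = 1
t6 = t5 ∧ D = 1 ∧ 0 = 0
t7 = t4 ⊽ t6 = 1 ⊽ 0 = 0
t8 = t2 ∨ t7 = 0 ∨ 0 = 0
t9 = t8 ⊼ t4 = 0 ⊼ 1 = 1
t10 = t9 ⊼ t2 = 1 ⊼ 0 = 1
So t9 = 1 and t10 = 1.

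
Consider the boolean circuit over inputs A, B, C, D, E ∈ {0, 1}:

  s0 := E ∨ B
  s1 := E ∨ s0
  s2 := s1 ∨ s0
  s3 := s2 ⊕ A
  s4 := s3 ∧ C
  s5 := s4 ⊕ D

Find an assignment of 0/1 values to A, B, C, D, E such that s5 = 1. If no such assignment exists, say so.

Check with A=1, B=0, C=0, D=1, E=0:
s0 = E ∨ B = 0 ∨ 0 = 0
s1 = E ∨ s0 = 0 ∨ 0 = 0
s2 = s1 ∨ s0 = 0 ∨ 0 = 0
s3 = s2 ⊕ A = 0 ⊕ 1 = 1
s4 = s3 ∧ C = 1 ∧ 0 = 0
s5 = s4 ⊕ D = 0 ⊕ 1 = 1
So s5 = 1 as required.

A=1, B=0, C=0, D=1, E=0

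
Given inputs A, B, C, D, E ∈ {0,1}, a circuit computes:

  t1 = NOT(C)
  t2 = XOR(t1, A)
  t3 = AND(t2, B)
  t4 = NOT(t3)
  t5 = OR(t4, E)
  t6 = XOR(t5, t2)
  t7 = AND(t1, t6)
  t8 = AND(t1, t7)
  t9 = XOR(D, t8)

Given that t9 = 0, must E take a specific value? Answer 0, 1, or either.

either

Both values of E occur among assignments with t9 = 0:
  E=0: A=0, B=0, C=0, D=0, E=0
  E=1: A=0, B=0, C=0, D=0, E=1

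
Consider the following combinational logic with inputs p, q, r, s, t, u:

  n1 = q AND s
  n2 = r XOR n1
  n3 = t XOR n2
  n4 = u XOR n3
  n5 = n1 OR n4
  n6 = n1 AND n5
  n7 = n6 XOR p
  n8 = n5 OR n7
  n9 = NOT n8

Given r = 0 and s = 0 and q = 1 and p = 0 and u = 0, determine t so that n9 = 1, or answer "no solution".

t=0

Check with r = 0 and s = 0 and q = 1 and p = 0 and u = 0 and t=0:
n1 = q AND s = 1 AND 0 = 0
n2 = r XOR n1 = 0 XOR 0 = 0
n3 = t XOR n2 = 0 XOR 0 = 0
n4 = u XOR n3 = 0 XOR 0 = 0
n5 = n1 OR n4 = 0 OR 0 = 0
n6 = n1 AND n5 = 0 AND 0 = 0
n7 = n6 XOR p = 0 XOR 0 = 0
n8 = n5 OR n7 = 0 OR 0 = 0
n9 = NOT n8 = NOT 0 = 1
So n9 = 1.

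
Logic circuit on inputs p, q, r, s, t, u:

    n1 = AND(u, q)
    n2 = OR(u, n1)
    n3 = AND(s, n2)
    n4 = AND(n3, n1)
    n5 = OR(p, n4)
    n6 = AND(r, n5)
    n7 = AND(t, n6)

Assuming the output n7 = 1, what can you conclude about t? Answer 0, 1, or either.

1

n7 = AND(t, n6) must be 1, so both t = 1 and n6 = 1.
Every assignment with n7 = 1 has t = 1; there are 9 such assignment(s).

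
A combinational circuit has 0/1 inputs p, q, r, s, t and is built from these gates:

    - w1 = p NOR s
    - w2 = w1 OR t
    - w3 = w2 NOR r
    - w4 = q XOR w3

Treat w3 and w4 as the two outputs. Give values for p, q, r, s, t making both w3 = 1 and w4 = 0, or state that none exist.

p=0, q=1, r=0, s=1, t=0

Check with p=0, q=1, r=0, s=1, t=0:
w1 = p NOR s = 0 NOR 1 = 0
w2 = w1 OR t = 0 OR 0 = 0
w3 = w2 NOR r = 0 NOR 0 = 1
w4 = q XOR w3 = 1 XOR 1 = 0
So w3 = 1 and w4 = 0.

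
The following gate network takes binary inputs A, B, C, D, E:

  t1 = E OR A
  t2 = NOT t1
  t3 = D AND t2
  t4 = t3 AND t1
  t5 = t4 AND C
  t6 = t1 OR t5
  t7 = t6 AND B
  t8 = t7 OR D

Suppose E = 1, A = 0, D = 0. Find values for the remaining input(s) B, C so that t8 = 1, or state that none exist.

B=1, C=0

Check with E = 1, A = 0, D = 0 and B=1, C=0:
t1 = E OR A = 1 OR 0 = 1
t2 = NOT t1 = NOT 1 = 0
t3 = D AND t2 = 0 AND 0 = 0
t4 = t3 AND t1 = 0 AND 1 = 0
t5 = t4 AND C = 0 AND 0 = 0
t6 = t1 OR t5 = 1 OR 0 = 1
t7 = t6 AND B = 1 AND 1 = 1
t8 = t7 OR D = 1 OR 0 = 1
So t8 = 1.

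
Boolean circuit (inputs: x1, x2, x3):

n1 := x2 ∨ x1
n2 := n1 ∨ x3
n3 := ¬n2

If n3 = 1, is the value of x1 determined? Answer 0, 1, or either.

0

n3 = ¬n2 must be 1, so n2 = 0.
Every assignment with n3 = 1 has x1 = 0; there are 1 such assignment(s).
  x1=0, x2=0, x3=0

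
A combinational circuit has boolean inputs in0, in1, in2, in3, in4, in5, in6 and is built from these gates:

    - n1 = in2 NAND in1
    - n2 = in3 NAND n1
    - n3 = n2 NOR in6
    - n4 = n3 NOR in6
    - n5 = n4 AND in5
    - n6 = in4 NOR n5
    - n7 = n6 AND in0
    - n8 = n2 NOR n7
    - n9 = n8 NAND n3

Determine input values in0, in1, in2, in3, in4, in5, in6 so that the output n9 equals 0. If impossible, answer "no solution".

Check with in0=0, in1=0, in2=1, in3=1, in4=1, in5=1, in6=0:
n1 = in2 NAND in1 = 1 NAND 0 = 1
n2 = in3 NAND n1 = 1 NAND 1 = 0
n3 = n2 NOR in6 = 0 NOR 0 = 1
n4 = n3 NOR in6 = 1 NOR 0 = 0
n5 = n4 AND in5 = 0 AND 1 = 0
n6 = in4 NOR n5 = 1 NOR 0 = 0
n7 = n6 AND in0 = 0 AND 0 = 0
n8 = n2 NOR n7 = 0 NOR 0 = 1
n9 = n8 NAND n3 = 1 NAND 1 = 0
So n9 = 0 as required.

in0=0, in1=0, in2=1, in3=1, in4=1, in5=1, in6=0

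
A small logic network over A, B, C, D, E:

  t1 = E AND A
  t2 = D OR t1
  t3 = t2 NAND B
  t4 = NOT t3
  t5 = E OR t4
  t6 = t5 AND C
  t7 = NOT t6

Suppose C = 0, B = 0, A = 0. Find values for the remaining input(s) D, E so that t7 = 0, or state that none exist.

no solution exists

With C = 0, B = 0, A = 0 fixed, none of the 4 settings of D, E give t7 = 0.
For example, with D=1, E=1:
t1 = E AND A = 1 AND 0 = 0
t2 = D OR t1 = 1 OR 0 = 1
t3 = t2 NAND B = 1 NAND 0 = 1
t4 = NOT t3 = NOT 1 = 0
t5 = E OR t4 = 1 OR 0 = 1
t6 = t5 AND C = 1 AND 0 = 0
t7 = NOT t6 = NOT 0 = 1
giving t7 = 1 ≠ 0.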